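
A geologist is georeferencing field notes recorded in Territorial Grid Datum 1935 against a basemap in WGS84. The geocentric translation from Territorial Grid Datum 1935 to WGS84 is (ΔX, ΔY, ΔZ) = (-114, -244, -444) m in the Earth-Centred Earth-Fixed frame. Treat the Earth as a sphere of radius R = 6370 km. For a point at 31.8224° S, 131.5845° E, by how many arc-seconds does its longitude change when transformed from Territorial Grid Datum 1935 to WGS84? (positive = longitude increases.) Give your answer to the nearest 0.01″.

sin φ = -0.527288, cos φ = 0.849687, sin λ = 0.747978, cos λ = -0.663724.
East component: ΔE = −sin λ·ΔX + cos λ·ΔY = −(0.747978)(-114) + (-0.663724)(-244) = 247.22 m.
1° of latitude spans πR/180 = 111177 m; at latitude φ, 1° of longitude spans that × cos φ = 94466.0 m, so Δλ = 247.22 / 94466.0 × 3600 = 9.421″.

Δλ = 9.42″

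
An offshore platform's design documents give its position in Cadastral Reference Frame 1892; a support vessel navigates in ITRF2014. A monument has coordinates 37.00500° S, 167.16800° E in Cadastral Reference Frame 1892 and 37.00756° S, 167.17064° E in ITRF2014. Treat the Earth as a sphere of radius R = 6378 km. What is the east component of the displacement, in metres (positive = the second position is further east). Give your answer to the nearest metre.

ΔE = 235 m

Δφ = -37.00756° − -37.00500° = -0.00256°; Δλ = 167.17064° − 167.16800° = +0.00264°.
1° along a meridian = πR/180 = 111317 m.
ΔN = Δφ × 111317 = -285.0 m; ΔE = Δλ × 111317 × cos(-37.00500°) = +0.00264 × 111317 × 0.798583 = 234.7 m.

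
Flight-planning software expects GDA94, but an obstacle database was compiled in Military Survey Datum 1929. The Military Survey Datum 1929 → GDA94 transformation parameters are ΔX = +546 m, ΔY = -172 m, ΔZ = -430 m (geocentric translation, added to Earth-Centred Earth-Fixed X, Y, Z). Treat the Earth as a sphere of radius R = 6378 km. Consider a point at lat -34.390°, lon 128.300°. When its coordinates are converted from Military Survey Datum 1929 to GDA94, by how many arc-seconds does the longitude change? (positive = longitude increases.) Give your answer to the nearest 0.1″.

sin φ = -0.564823, cos φ = 0.825212, sin λ = 0.784776, cos λ = -0.619779.
East component: ΔE = −sin λ·ΔX + cos λ·ΔY = −(0.784776)(546) + (-0.619779)(-172) = -321.89 m.
1° of latitude spans πR/180 = 111317 m; at latitude φ, 1° of longitude spans that × cos φ = 91860.2 m, so Δλ = -321.89 / 91860.2 × 3600 = -12.615″.

Δλ = -12.6″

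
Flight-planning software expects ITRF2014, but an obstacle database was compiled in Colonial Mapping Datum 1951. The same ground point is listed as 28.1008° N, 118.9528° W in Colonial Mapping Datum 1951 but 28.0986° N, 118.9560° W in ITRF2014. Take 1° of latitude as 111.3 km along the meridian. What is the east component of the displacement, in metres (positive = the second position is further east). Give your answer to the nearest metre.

Δφ = 28.0986° − 28.1008° = -0.0022°; Δλ = -118.9560° − -118.9528° = -0.0032°.
ΔN = Δφ × 111300 = -244.9 m; ΔE = Δλ × 111300 × cos(28.1008°) = -0.0032 × 111300 × 0.882120 = -314.2 m.

ΔE = -314 m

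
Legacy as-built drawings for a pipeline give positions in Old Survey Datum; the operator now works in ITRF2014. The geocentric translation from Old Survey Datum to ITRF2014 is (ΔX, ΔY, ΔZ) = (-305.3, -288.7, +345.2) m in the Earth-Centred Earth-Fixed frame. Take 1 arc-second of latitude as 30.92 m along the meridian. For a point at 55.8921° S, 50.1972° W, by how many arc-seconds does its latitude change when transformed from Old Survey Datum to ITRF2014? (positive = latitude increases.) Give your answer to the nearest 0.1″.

Δφ = 7.0″

sin φ = -0.827983, cos φ = 0.560753, sin λ = -0.768252, cos λ = 0.640147.
North component: ΔN = −sin φ cos λ·ΔX − sin φ sin λ·ΔY + cos φ·ΔZ = −(-0.827983)(0.640147)(-305.3) − (-0.827983)(-0.768252)(-288.7) + (0.560753)(345.2) = 215.40 m.
1° of latitude spans 3600 × 30.92 = 111312 m, so Δφ = 215.40 / 111312 × 3600 = 6.966″.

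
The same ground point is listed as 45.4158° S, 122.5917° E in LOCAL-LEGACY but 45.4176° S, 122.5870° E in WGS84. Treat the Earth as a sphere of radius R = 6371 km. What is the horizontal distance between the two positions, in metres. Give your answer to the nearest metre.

Δφ = -45.4176° − -45.4158° = -0.0018°; Δλ = 122.5870° − 122.5917° = -0.0047°.
1° along a meridian = πR/180 = 111195 m.
ΔN = Δφ × 111195 = -200.2 m; ΔE = Δλ × 111195 × cos(-45.4158°) = -0.0047 × 111195 × 0.701957 = -366.9 m.
Distance = √(ΔE² + ΔN²) = √((-366.9)² + (-200.2)²) = 417.9 m.

418 m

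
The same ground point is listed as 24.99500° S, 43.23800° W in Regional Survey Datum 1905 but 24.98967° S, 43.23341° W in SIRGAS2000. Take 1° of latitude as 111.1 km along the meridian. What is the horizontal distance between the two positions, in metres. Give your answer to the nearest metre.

Δφ = -24.98967° − -24.99500° = +0.00533°; Δλ = -43.23341° − -43.23800° = +0.00459°.
ΔN = Δφ × 111100 = 592.2 m; ΔE = Δλ × 111100 × cos(-24.99500°) = +0.00459 × 111100 × 0.906345 = 462.2 m.
Distance = √(ΔE² + ΔN²) = √(462.2² + 592.2²) = 751.2 m.

751 m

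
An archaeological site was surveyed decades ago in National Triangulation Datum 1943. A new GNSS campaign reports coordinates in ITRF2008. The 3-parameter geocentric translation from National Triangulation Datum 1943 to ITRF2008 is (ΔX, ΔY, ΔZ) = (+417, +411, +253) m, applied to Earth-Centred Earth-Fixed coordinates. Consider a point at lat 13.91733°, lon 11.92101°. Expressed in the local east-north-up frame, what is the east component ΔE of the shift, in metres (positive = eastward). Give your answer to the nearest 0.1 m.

The local east axis at (φ, λ) is (−sin λ, cos λ, 0), so ΔE = −sin(11.92101°)·417 + cos(11.92101°)·411 = 316.00 m.

ΔE = 316.0 m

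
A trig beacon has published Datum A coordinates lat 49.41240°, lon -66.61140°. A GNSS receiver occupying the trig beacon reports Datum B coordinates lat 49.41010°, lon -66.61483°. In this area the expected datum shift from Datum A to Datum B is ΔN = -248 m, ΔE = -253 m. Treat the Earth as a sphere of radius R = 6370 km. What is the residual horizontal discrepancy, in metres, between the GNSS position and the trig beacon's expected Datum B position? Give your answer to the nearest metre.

Observed coordinate differences: Δφ = -0.00230°, Δλ = -0.00343°.
Converting to metres (1° lat = 111177 m, cos φ = 0.650610): observed ΔN = -255.7 m, observed ΔE = -248.1 m.
Subtracting the expected shift leaves a residual of -255.7 − (-248) = -7.7 m north and -248.1 − (-253) = 4.9 m east.
Residual distance = √((-7.7)² + 4.9²) = 9.1 m.

9 m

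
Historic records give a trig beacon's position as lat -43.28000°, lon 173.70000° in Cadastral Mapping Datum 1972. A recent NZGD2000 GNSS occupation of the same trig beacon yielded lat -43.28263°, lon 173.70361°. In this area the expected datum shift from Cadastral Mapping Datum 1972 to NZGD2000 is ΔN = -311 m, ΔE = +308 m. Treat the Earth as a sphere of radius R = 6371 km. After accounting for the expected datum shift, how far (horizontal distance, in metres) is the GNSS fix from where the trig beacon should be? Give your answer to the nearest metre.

Observed coordinate differences: Δφ = -0.00263°, Δλ = +0.00361°.
Converting to metres (1° lat = 111195 m, cos φ = 0.728012): observed ΔN = -292.4 m, observed ΔE = 292.2 m.
Subtracting the expected shift leaves a residual of -292.4 − (-311) = 18.6 m north and 292.2 − (308) = -15.8 m east.
Residual distance = √(18.6² + (-15.8)²) = 24.4 m.

24 m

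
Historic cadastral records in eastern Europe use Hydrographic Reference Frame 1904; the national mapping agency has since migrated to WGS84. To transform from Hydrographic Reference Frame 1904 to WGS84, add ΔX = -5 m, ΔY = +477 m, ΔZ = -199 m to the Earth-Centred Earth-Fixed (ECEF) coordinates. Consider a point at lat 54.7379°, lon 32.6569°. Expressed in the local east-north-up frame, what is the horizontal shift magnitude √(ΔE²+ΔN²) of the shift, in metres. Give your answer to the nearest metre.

The local east axis at (φ, λ) is (−sin λ, cos λ, 0), so ΔE = −sin(32.6569°)·(-5) + cos(32.6569°)·477 = 404.29 m.
The local north axis is (−sin φ cos λ, −sin φ sin λ, cos φ), giving ΔN = 3.437 − 210.166 − 114.886 = -321.62 m.
Horizontal magnitude = √(ΔE² + ΔN²) = √(404.29² + (-321.62)²) = 516.61 m.

517 m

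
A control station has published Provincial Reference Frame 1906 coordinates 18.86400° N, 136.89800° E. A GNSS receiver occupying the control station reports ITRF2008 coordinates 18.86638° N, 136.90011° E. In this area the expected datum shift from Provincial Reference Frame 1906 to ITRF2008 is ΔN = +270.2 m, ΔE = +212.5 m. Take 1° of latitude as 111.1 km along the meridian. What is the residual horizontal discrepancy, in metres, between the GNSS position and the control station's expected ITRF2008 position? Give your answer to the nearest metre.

11 m

Observed coordinate differences: Δφ = +0.00238°, Δλ = +0.00211°.
Converting to metres (1° lat = 111100 m, cos φ = 0.946289): observed ΔN = 264.4 m, observed ΔE = 221.8 m.
Subtracting the expected shift leaves a residual of 264.4 − (270.2) = -5.8 m north and 221.8 − (212.5) = 9.3 m east.
Residual distance = √((-5.8)² + 9.3²) = 11.0 m.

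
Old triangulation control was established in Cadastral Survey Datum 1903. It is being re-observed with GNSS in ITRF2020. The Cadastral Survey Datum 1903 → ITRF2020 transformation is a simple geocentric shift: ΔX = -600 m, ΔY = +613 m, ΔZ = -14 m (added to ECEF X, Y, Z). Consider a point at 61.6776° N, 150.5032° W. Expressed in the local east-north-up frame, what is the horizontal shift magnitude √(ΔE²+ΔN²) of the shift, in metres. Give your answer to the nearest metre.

At φ = 61.6776°, λ = -150.5032°: sin φ = 0.880292, cos φ = 0.474432, sin λ = -0.492375, cos λ = -0.870383.
ΔE = −sin λ·ΔX + cos λ·ΔY = −(-0.492375)·(-600) + (-0.870383)·(613) = -828.97 m.
ΔN = −sin φ cos λ·ΔX − sin φ sin λ·ΔY + cos φ·ΔZ = −(0.880292)(-0.870383)(-600) − (0.880292)(-0.492375)(613) + (0.474432)(-14) = -200.66 m.
Horizontal magnitude = √(ΔE² + ΔN²) = √((-828.97)² + (-200.66)²) = 852.91 m.

853 m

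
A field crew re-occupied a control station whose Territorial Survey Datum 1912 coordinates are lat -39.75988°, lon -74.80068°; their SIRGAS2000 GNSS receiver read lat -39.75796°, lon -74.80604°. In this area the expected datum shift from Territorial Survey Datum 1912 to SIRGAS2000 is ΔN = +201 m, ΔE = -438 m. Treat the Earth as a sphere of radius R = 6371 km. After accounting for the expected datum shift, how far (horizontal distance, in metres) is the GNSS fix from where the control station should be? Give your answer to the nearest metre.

Observed coordinate differences: Δφ = +0.00192°, Δλ = -0.00536°.
Converting to metres (1° lat = 111195 m, cos φ = 0.768732): observed ΔN = 213.5 m, observed ΔE = -458.2 m.
Subtracting the expected shift leaves a residual of 213.5 − (201) = 12.5 m north and -458.2 − (-438) = -20.2 m east.
Residual distance = √(12.5² + (-20.2)²) = 23.7 m.

24 m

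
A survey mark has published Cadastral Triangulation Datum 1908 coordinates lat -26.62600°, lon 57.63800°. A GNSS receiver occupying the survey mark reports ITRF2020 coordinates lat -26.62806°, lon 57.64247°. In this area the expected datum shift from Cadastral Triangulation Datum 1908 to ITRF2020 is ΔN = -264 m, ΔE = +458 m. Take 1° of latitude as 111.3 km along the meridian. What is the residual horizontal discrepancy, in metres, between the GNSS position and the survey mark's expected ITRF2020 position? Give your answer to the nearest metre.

37 m

Observed coordinate differences: Δφ = -0.00206°, Δλ = +0.00447°.
Converting to metres (1° lat = 111300 m, cos φ = 0.893951): observed ΔN = -229.3 m, observed ΔE = 444.8 m.
Subtracting the expected shift leaves a residual of -229.3 − (-264) = 34.7 m north and 444.8 − (458) = -13.2 m east.
Residual distance = √(34.7² + (-13.2)²) = 37.2 m.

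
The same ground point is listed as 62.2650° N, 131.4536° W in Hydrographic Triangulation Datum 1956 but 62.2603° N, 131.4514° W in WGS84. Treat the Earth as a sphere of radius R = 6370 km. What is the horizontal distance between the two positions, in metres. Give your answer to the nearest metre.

Δφ = 62.2603° − 62.2650° = -0.0047°; Δλ = -131.4514° − -131.4536° = +0.0022°.
1° along a meridian = πR/180 = 111177 m.
ΔN = Δφ × 111177 = -522.5 m; ΔE = Δλ × 111177 × cos(62.2650°) = +0.0022 × 111177 × 0.465383 = 113.8 m.
Distance = √(ΔE² + ΔN²) = √(113.8² + (-522.5)²) = 534.8 m.

535 m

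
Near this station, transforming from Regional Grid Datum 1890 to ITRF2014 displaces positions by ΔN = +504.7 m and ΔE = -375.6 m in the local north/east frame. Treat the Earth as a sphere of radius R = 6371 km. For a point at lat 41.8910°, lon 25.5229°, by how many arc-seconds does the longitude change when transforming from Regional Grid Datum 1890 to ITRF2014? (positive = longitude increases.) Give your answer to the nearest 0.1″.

Δλ = -16.3″

At latitude 41.8910°, cos φ = 0.744416.
One radian of longitude at latitude φ spans R cos φ, so Δλ = ΔE / (R cos φ) = -375.6 / (6371000 × 0.744416) = -7.9196e-05 rad = -16.335″.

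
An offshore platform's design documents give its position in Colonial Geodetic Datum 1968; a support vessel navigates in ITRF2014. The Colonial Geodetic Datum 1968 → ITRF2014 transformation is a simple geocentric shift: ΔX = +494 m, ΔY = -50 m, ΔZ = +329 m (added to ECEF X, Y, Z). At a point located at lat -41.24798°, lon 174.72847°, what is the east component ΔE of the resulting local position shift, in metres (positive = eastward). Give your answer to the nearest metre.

ΔE = 4 m

The local east axis at (φ, λ) is (−sin λ, cos λ, 0), so ΔE = −sin(174.72847°)·494 + cos(174.72847°)·(-50) = 4.40 m.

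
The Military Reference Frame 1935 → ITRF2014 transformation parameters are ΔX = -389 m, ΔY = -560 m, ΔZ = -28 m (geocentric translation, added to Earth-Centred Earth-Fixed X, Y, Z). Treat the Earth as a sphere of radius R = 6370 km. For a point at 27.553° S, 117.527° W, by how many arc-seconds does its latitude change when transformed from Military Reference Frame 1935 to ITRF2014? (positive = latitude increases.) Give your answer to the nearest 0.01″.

sin φ = -0.462569, cos φ = 0.886583, sin λ = -0.886793, cos λ = -0.462167.
North component: ΔN = −sin φ cos λ·ΔX − sin φ sin λ·ΔY + cos φ·ΔZ = −(-0.462569)(-0.462167)(-389) − (-0.462569)(-0.886793)(-560) + (0.886583)(-28) = 288.05 m.
1° of latitude spans πR/180 = 111177 m, so Δφ = 288.05 / 111177 × 3600 = 9.327″.

Δφ = 9.33″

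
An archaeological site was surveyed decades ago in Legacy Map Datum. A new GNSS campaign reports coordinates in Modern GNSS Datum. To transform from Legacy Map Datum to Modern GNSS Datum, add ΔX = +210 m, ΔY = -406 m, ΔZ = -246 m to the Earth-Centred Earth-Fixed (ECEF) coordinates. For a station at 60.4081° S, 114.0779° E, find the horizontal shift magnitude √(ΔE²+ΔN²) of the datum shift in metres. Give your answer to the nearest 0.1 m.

519.0 m

At φ = -60.4081°, λ = 114.0779°: sin φ = -0.869565, cos φ = 0.493819, sin λ = 0.912992, cos λ = -0.407978.
ΔE = −sin λ·ΔX + cos λ·ΔY = −(0.912992)·(210) + (-0.407978)·(-406) = -26.09 m.
ΔN = −sin φ cos λ·ΔX − sin φ sin λ·ΔY + cos φ·ΔZ = −(-0.869565)(-0.407978)(210) − (-0.869565)(0.912992)(-406) + (0.493819)(-246) = -518.31 m.
Horizontal magnitude = √(ΔE² + ΔN²) = √((-26.09)² + (-518.31)²) = 518.96 m.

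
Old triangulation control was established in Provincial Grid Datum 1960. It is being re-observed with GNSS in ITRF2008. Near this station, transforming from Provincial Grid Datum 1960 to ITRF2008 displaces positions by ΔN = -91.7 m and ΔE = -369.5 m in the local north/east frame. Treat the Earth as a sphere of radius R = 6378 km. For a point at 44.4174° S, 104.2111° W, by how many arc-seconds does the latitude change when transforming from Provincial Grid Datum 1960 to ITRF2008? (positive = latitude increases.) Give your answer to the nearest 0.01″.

On a sphere of radius R, 1 rad of latitude = R, so Δφ = ΔN / R = -91.7 / 6378000 = -1.4378e-05 rad = -2.966″.

Δφ = -2.97″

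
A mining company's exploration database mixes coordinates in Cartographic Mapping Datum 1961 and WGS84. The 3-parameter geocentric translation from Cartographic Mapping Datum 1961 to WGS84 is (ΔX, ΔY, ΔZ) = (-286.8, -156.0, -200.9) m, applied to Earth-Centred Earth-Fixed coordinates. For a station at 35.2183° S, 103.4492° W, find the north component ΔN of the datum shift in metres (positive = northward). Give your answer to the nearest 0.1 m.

At φ = -35.2183°, λ = -103.4492°: sin φ = -0.576693, cos φ = 0.816961, sin λ = -0.972577, cos λ = -0.232583.
ΔN = −sin φ cos λ·ΔX − sin φ sin λ·ΔY + cos φ·ΔZ = −(-0.576693)(-0.232583)(-286.8) − (-0.576693)(-0.972577)(-156.0) + (0.816961)(-200.9) = -38.16 m.

ΔN = -38.2 m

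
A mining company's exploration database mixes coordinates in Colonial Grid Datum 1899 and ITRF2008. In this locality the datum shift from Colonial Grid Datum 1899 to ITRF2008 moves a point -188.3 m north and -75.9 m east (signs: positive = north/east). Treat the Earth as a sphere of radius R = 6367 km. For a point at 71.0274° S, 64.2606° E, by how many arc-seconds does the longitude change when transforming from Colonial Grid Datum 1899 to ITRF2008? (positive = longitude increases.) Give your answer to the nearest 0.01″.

Δλ = -7.56″

At latitude -71.0274°, cos φ = 0.325116.
One radian of longitude at latitude φ spans R cos φ, so Δλ = ΔE / (R cos φ) = -75.9 / (6367000 × 0.325116) = -3.6666e-05 rad = -7.563″.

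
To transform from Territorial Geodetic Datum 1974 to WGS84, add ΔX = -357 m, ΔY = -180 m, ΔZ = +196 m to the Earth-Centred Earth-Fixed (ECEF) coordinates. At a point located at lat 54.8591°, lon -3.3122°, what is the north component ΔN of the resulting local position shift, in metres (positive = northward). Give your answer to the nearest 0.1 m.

ΔN = 395.8 m

The local north axis is (−sin φ cos λ, −sin φ sin λ, cos φ), giving ΔN = 291.445 − 8.504 + 112.815 = 395.76 m.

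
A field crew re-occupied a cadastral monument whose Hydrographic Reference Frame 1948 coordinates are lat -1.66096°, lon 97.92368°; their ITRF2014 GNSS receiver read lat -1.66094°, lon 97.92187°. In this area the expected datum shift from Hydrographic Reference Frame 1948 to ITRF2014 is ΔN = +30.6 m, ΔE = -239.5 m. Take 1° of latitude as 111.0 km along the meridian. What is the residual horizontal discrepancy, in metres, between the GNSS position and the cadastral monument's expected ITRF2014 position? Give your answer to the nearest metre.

48 m

Observed coordinate differences: Δφ = +0.00002°, Δλ = -0.00181°.
Converting to metres (1° lat = 111000 m, cos φ = 0.999580): observed ΔN = 2.2 m, observed ΔE = -200.8 m.
Subtracting the expected shift leaves a residual of 2.2 − (30.6) = -28.4 m north and -200.8 − (-239.5) = 38.7 m east.
Residual distance = √((-28.4)² + 38.7²) = 48.0 m.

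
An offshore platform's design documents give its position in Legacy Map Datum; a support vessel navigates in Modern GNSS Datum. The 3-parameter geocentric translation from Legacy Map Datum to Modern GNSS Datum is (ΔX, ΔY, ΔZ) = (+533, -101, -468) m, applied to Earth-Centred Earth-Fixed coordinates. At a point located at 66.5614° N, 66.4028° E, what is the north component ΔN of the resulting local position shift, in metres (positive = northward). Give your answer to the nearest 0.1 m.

ΔN = -297.0 m

The local north axis is (−sin φ cos λ, −sin φ sin λ, cos φ), giving ΔN = -195.757 + 84.918 − 186.155 = -296.99 m.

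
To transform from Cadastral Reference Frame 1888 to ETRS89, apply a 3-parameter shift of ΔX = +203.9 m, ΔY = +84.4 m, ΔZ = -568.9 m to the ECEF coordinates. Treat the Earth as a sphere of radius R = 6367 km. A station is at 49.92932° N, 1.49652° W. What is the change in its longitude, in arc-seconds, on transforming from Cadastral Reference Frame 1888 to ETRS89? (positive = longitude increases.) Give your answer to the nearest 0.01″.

sin φ = 0.765251, cos φ = 0.643732, sin λ = -0.026116, cos λ = 0.999659.
East component: ΔE = −sin λ·ΔX + cos λ·ΔY = −(-0.026116)(203.9) + (0.999659)(84.4) = 89.70 m.
1° of latitude spans πR/180 = 111125 m; at latitude φ, 1° of longitude spans that × cos φ = 71534.8 m, so Δλ = 89.70 / 71534.8 × 3600 = 4.514″.

Δλ = 4.51″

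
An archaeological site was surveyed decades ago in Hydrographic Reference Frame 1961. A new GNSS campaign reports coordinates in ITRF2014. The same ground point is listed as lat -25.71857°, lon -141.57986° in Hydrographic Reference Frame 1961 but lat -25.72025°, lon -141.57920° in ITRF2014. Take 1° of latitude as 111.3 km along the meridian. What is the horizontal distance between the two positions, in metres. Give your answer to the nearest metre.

198 m

Δφ = -25.72025° − -25.71857° = -0.00168°; Δλ = -141.57920° − -141.57986° = +0.00066°.
ΔN = Δφ × 111300 = -187.0 m; ΔE = Δλ × 111300 × cos(-25.71857°) = +0.00066 × 111300 × 0.900936 = 66.2 m.
Distance = √(ΔE² + ΔN²) = √(66.2² + (-187.0)²) = 198.4 m.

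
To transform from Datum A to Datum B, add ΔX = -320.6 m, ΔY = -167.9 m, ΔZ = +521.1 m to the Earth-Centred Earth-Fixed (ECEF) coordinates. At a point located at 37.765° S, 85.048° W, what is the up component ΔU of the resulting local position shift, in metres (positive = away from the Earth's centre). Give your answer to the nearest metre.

ΔU = -209 m

The local up (radial) axis is (cos φ cos λ, cos φ sin λ, sin φ), giving ΔU = -21.878 + 132.234 − 319.134 = -208.78 m.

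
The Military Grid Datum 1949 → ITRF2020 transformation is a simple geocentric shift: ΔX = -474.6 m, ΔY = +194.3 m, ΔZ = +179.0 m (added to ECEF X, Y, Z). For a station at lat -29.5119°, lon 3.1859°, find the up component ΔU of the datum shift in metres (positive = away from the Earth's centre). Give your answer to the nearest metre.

ΔU = -491 m

The local up (radial) axis is (cos φ cos λ, cos φ sin λ, sin φ), giving ΔU = -412.384 + 9.397 − 88.176 = -491.16 m.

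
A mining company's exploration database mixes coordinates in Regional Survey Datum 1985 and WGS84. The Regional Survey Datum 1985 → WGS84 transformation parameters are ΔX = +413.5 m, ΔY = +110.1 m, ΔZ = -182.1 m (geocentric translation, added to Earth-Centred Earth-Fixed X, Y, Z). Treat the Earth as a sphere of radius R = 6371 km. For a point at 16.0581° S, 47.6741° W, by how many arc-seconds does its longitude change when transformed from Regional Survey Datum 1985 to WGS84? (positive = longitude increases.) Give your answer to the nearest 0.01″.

sin φ = -0.276612, cos φ = 0.960982, sin λ = -0.739327, cos λ = 0.673347.
East component: ΔE = −sin λ·ΔX + cos λ·ΔY = −(-0.739327)(413.5) + (0.673347)(110.1) = 379.85 m.
1° of latitude spans πR/180 = 111195 m; at latitude φ, 1° of longitude spans that × cos φ = 106856.3 m, so Δλ = 379.85 / 106856.3 × 3600 = 12.797″.

Δλ = 12.80″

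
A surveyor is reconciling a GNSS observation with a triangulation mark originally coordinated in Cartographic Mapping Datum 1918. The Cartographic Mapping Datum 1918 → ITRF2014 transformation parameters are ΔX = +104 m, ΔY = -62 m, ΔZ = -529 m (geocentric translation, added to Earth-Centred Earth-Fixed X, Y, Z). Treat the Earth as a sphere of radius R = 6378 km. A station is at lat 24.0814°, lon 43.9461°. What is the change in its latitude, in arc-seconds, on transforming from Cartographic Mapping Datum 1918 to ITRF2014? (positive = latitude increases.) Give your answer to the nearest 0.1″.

Δφ = -16.0″

sin φ = 0.408034, cos φ = 0.912967, sin λ = 0.693981, cos λ = 0.719993.
North component: ΔN = −sin φ cos λ·ΔX − sin φ sin λ·ΔY + cos φ·ΔZ = −(0.408034)(0.719993)(104) − (0.408034)(0.693981)(-62) + (0.912967)(-529) = -495.96 m.
1° of latitude spans πR/180 = 111317 m, so Δφ = -495.96 / 111317 × 3600 = -16.039″.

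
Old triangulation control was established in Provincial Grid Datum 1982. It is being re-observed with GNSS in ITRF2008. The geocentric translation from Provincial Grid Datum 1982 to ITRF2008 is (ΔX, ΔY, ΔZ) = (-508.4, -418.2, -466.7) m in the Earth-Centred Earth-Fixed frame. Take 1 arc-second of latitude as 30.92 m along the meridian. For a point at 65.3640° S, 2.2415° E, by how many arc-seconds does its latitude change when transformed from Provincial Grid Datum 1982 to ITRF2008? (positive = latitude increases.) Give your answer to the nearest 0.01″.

Δφ = -21.71″

sin φ = -0.908974, cos φ = 0.416852, sin λ = 0.039112, cos λ = 0.999235.
North component: ΔN = −sin φ cos λ·ΔX − sin φ sin λ·ΔY + cos φ·ΔZ = −(-0.908974)(0.999235)(-508.4) − (-0.908974)(0.039112)(-418.2) + (0.416852)(-466.7) = -671.18 m.
1° of latitude spans 3600 × 30.92 = 111312 m, so Δφ = -671.18 / 111312 × 3600 = -21.707″.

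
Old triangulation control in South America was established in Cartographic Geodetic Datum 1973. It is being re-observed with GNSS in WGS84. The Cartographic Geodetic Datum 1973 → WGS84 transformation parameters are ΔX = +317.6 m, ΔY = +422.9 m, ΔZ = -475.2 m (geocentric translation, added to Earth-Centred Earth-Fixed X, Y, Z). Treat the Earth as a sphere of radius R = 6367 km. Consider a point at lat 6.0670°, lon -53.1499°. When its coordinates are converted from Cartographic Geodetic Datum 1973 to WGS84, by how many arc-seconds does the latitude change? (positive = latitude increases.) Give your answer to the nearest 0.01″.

sin φ = 0.105691, cos φ = 0.994399, sin λ = -0.800207, cos λ = 0.599724.
North component: ΔN = −sin φ cos λ·ΔX − sin φ sin λ·ΔY + cos φ·ΔZ = −(0.105691)(0.599724)(317.6) − (0.105691)(-0.800207)(422.9) + (0.994399)(-475.2) = -456.90 m.
1° of latitude spans πR/180 = 111125 m, so Δφ = -456.90 / 111125 × 3600 = -14.802″.

Δφ = -14.80″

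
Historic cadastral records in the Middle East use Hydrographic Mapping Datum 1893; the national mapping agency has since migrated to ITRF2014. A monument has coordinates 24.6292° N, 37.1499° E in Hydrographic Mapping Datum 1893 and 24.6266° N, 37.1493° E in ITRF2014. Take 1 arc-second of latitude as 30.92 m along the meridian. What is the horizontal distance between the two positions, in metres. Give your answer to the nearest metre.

296 m

Δφ = 24.6266° − 24.6292° = -0.0026°; Δλ = 37.1493° − 37.1499° = -0.0006°.
1° of latitude = 3600 × 30.92 = 111312 m.
ΔN = Δφ × 111312 = -289.4 m; ΔE = Δλ × 111312 × cos(24.6292°) = -0.0006 × 111312 × 0.909024 = -60.7 m.
Distance = √(ΔE² + ΔN²) = √((-60.7)² + (-289.4)²) = 295.7 m.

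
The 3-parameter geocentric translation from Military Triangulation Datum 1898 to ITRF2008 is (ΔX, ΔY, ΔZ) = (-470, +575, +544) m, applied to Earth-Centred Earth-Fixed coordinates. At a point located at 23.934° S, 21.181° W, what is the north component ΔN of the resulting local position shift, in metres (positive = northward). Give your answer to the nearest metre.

At φ = -23.934°, λ = -21.181°: sin φ = -0.405684, cos φ = 0.914013, sin λ = -0.361315, cos λ = 0.932444.
ΔN = −sin φ cos λ·ΔX − sin φ sin λ·ΔY + cos φ·ΔZ = −(-0.405684)(0.932444)(-470) − (-0.405684)(-0.361315)(575) + (0.914013)(544) = 235.15 m.

ΔN = 235 m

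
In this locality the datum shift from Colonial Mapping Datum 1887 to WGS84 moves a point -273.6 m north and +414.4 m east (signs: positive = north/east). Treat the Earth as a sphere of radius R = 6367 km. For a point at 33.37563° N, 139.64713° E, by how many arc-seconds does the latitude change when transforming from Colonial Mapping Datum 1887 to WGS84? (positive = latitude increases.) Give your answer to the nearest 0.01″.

Δφ = -8.86″

On a sphere of radius R, 1 rad of latitude = R, so Δφ = ΔN / R = -273.6 / 6367000 = -4.2972e-05 rad = -8.864″.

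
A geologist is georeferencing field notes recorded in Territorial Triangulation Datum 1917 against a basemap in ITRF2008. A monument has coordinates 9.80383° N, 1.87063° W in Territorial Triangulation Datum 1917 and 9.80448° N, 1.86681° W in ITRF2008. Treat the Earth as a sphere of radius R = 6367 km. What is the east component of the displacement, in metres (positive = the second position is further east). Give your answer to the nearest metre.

ΔE = 418 m

Δφ = 9.80448° − 9.80383° = +0.00065°; Δλ = -1.86681° − -1.87063° = +0.00382°.
1° along a meridian = πR/180 = 111125 m.
ΔN = Δφ × 111125 = 72.2 m; ΔE = Δλ × 111125 × cos(9.80383°) = +0.00382 × 111125 × 0.985397 = 418.3 m.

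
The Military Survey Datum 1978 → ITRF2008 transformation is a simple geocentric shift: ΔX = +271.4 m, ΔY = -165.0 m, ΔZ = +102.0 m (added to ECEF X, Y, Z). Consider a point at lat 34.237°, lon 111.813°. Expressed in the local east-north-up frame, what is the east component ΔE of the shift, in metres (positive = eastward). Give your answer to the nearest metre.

ΔE = -191 m

At φ = 34.237°, λ = 111.813°: sin φ = 0.562617, cos φ = 0.826717, sin λ = 0.928402, cos λ = -0.371578.
ΔE = −sin λ·ΔX + cos λ·ΔY = −(0.928402)·(271.4) + (-0.371578)·(-165.0) = -190.66 m.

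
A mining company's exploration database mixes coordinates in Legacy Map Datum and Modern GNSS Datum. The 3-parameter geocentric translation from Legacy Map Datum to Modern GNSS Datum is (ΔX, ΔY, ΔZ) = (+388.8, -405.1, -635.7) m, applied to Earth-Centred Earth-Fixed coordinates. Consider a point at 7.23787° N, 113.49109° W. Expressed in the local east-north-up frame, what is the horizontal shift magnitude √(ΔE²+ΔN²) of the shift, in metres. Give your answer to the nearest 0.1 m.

837.4 m

At φ = 7.23787°, λ = -113.49109°: sin φ = 0.125989, cos φ = 0.992032, sin λ = -0.917122, cos λ = -0.398606.
ΔE = −sin λ·ΔX + cos λ·ΔY = −(-0.917122)·(388.8) + (-0.398606)·(-405.1) = 518.05 m.
ΔN = −sin φ cos λ·ΔX − sin φ sin λ·ΔY + cos φ·ΔZ = −(0.125989)(-0.398606)(388.8) − (0.125989)(-0.917122)(-405.1) + (0.992032)(-635.7) = -657.92 m.
Horizontal magnitude = √(ΔE² + ΔN²) = √(518.05² + (-657.92)²) = 837.40 m.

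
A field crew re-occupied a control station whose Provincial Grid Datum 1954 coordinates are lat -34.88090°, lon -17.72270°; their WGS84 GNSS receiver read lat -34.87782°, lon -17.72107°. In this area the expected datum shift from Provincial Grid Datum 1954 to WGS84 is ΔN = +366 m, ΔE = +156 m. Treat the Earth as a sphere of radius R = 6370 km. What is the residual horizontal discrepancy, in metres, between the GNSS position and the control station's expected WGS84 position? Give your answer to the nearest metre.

Observed coordinate differences: Δφ = +0.00308°, Δλ = +0.00163°.
Converting to metres (1° lat = 111177 m, cos φ = 0.820343): observed ΔN = 342.4 m, observed ΔE = 148.7 m.
Subtracting the expected shift leaves a residual of 342.4 − (366) = -23.6 m north and 148.7 − (156) = -7.3 m east.
Residual distance = √((-23.6)² + (-7.3)²) = 24.7 m.

25 m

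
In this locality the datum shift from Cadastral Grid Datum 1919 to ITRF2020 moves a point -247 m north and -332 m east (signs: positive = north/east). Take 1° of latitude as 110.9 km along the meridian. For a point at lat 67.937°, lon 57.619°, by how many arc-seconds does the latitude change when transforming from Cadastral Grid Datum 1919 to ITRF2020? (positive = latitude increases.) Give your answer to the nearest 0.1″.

1° of latitude = 110.9 km, so Δφ = -247.0 / 110900 = -0.0022272° = -8.018″.

Δφ = -8.0″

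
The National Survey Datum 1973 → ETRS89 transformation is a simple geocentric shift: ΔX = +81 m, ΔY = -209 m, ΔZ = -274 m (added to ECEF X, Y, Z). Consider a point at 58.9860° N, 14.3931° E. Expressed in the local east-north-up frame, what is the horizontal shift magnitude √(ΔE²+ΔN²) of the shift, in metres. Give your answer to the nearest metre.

The local east axis at (φ, λ) is (−sin λ, cos λ, 0), so ΔE = −sin(14.3931°)·81 + cos(14.3931°)·(-209) = -222.57 m.
The local north axis is (−sin φ cos λ, −sin φ sin λ, cos φ), giving ΔN = -67.241 + 44.525 − 141.178 = -163.89 m.
Horizontal magnitude = √(ΔE² + ΔN²) = √((-222.57)² + (-163.89)²) = 276.41 m.

276 m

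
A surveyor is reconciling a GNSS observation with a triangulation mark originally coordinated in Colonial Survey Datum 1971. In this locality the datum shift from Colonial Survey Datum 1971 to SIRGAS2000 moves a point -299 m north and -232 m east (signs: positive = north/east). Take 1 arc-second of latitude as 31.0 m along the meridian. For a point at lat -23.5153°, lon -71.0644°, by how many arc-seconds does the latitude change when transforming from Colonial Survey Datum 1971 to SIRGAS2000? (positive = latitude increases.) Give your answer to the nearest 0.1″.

1″ of latitude = 31.00 m, so Δφ = -299.0 / 31.00 = -9.645″.

Δφ = -9.6″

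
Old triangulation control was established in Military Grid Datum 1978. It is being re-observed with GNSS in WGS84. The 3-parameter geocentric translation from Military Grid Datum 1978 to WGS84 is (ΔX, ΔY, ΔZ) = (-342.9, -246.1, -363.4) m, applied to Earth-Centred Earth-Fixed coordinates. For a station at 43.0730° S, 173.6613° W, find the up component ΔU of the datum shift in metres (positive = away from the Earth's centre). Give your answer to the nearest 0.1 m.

At φ = -43.0730°, λ = -173.6613°: sin φ = -0.682930, cos φ = 0.730484, sin λ = -0.110406, cos λ = -0.993887.
ΔU = cos φ cos λ·ΔX + cos φ sin λ·ΔY + sin φ·ΔZ = (0.730484)(-0.993887)(-342.9) + (0.730484)(-0.110406)(-246.1) + (-0.682930)(-363.4) = 516.98 m.

ΔU = 517.0 m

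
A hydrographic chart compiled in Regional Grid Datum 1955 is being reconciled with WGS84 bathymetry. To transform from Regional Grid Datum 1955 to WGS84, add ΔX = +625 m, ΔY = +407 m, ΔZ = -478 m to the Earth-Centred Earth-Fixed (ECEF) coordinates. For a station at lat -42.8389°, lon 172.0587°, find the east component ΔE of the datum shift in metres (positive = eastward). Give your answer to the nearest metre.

ΔE = -489 m

The local east axis at (φ, λ) is (−sin λ, cos λ, 0), so ΔE = −sin(172.0587°)·625 + cos(172.0587°)·407 = -489.45 m.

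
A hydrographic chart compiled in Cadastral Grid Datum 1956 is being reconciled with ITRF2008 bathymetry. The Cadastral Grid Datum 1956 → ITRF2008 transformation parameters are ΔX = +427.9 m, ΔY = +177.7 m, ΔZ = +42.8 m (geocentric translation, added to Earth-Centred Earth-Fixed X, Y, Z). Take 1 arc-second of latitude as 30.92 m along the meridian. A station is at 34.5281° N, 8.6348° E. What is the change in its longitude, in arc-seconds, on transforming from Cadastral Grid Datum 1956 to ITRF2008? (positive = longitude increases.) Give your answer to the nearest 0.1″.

Δλ = 4.4″

sin φ = 0.566810, cos φ = 0.823848, sin λ = 0.150136, cos λ = 0.988665.
East component: ΔE = −sin λ·ΔX + cos λ·ΔY = −(0.150136)(427.9) + (0.988665)(177.7) = 111.44 m.
1° of latitude spans 3600 × 30.92 = 111312 m; at latitude φ, 1° of longitude spans that × cos φ = 91704.2 m, so Δλ = 111.44 / 91704.2 × 3600 = 4.375″.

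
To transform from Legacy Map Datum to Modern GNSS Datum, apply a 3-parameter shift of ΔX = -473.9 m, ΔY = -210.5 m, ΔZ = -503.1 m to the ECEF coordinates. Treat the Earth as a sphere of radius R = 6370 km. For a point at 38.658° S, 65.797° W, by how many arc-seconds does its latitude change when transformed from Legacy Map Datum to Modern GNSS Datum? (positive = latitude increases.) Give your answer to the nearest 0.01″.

Δφ = -12.77″

sin φ = -0.624670, cos φ = 0.780889, sin λ = -0.912099, cos λ = 0.409971.
North component: ΔN = −sin φ cos λ·ΔX − sin φ sin λ·ΔY + cos φ·ΔZ = −(-0.624670)(0.409971)(-473.9) − (-0.624670)(-0.912099)(-210.5) + (0.780889)(-503.1) = -394.29 m.
1° of latitude spans πR/180 = 111177 m, so Δφ = -394.29 / 111177 × 3600 = -12.768″.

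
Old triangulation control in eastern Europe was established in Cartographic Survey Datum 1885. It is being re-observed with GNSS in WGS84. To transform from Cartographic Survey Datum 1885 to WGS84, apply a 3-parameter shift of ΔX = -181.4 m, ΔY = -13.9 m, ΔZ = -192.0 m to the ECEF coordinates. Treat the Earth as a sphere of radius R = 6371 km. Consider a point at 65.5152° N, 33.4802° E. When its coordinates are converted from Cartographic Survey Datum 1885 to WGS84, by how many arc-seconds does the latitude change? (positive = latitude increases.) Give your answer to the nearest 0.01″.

sin φ = 0.910071, cos φ = 0.414452, sin λ = 0.551649, cos λ = 0.834077.
North component: ΔN = −sin φ cos λ·ΔX − sin φ sin λ·ΔY + cos φ·ΔZ = −(0.910071)(0.834077)(-181.4) − (0.910071)(0.551649)(-13.9) + (0.414452)(-192.0) = 65.10 m.
1° of latitude spans πR/180 = 111195 m, so Δφ = 65.10 / 111195 × 3600 = 2.108″.

Δφ = 2.11″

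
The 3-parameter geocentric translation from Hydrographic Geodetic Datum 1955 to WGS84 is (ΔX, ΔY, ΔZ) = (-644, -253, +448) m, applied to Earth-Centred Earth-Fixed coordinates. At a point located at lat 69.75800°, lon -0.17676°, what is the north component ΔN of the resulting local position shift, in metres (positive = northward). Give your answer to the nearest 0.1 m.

The local north axis is (−sin φ cos λ, −sin φ sin λ, cos φ), giving ΔN = 604.223 − 0.732 + 155.002 = 758.49 m.

ΔN = 758.5 m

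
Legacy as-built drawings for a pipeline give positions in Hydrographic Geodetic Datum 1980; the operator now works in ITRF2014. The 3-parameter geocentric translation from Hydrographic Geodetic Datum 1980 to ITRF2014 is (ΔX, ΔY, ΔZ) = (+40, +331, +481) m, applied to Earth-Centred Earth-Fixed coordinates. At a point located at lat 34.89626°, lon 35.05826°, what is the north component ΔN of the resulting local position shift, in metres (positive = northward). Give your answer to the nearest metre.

ΔN = 267 m

The local north axis is (−sin φ cos λ, −sin φ sin λ, cos φ), giving ΔN = -18.732 − 108.772 + 394.511 = 267.01 m.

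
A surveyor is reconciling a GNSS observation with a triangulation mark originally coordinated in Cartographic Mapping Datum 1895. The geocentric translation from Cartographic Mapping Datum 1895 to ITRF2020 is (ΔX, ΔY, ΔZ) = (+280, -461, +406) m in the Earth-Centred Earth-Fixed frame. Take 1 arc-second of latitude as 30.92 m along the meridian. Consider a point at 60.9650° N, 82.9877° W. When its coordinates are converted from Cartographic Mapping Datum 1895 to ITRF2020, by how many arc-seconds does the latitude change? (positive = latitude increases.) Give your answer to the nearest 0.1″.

Δφ = -7.5″

sin φ = 0.874323, cos φ = 0.485344, sin λ = -0.992520, cos λ = 0.122082.
North component: ΔN = −sin φ cos λ·ΔX − sin φ sin λ·ΔY + cos φ·ΔZ = −(0.874323)(0.122082)(280) − (0.874323)(-0.992520)(-461) + (0.485344)(406) = -232.89 m.
1° of latitude spans 3600 × 30.92 = 111312 m, so Δφ = -232.89 / 111312 × 3600 = -7.532″.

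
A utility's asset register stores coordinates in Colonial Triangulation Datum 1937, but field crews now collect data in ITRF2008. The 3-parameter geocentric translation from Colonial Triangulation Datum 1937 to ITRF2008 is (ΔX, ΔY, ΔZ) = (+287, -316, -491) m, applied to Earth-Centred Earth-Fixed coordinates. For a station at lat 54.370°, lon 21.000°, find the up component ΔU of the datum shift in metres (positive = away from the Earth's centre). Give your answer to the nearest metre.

At φ = 54.370°, λ = 21.000°: sin φ = 0.812796, cos φ = 0.582549, sin λ = 0.358368, cos λ = 0.933580.
ΔU = cos φ cos λ·ΔX + cos φ sin λ·ΔY + sin φ·ΔZ = (0.582549)(0.933580)(287) + (0.582549)(0.358368)(-316) + (0.812796)(-491) = -308.97 m.

ΔU = -309 m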